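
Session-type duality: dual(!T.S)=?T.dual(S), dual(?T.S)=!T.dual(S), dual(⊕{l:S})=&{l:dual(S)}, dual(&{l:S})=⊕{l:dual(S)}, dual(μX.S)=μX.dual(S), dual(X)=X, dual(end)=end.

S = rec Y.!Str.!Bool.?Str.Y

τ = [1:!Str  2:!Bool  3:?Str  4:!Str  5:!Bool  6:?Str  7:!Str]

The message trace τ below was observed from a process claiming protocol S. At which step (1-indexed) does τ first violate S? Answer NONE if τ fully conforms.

NONE

@1 !Str  ok  residual = !Bool.?Str.rec Y.…
@2 !Bool  ok  residual = ?Str.rec Y.…
@3 ?Str  ok  residual = rec Y.…
@4 !Str  ok  residual = !Bool.?Str.rec Y.…
@5 !Bool  ok  residual = ?Str.rec Y.…
@6 ?Str  ok  residual = rec Y.…
@7 !Str  ok  residual = !Bool.?Str.rec Y.…
trace exhausted — no violation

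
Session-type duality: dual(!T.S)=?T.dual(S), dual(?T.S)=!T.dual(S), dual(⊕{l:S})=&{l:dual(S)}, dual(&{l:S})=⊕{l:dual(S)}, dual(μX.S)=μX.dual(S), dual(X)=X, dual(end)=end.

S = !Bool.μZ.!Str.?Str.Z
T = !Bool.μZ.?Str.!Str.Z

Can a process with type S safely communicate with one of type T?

!Bool vs !Bool  ✗ same direction on both sides — not dual

NO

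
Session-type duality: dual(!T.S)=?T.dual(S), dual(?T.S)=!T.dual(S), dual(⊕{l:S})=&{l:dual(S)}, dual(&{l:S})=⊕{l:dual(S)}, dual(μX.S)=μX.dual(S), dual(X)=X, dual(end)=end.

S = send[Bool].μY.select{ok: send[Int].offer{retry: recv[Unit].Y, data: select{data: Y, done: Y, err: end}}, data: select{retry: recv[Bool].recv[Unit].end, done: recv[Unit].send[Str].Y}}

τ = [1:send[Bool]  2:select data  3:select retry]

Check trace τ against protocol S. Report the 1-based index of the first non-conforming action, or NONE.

NONE

step 1: send[Bool]  match  residual = μY.…
step 2: select data  match  residual = select{retry: recv[Bool].recv[Unit].end, done: recv[Unit].send[Str].μY.…}
step 3: select retry  match  residual = recv[Bool].recv[Unit].end
all 3 steps conform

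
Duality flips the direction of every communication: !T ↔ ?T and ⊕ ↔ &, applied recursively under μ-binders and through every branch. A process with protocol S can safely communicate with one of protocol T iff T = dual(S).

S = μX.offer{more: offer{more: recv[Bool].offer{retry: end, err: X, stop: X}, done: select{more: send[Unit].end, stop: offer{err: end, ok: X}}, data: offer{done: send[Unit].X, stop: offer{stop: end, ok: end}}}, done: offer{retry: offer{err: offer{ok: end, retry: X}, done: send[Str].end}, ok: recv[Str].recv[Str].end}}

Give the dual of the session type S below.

μX.select{more: select{more: send[Bool].select{retry: end, err: X, stop: X}, done: offer{more: recv[Unit].end, stop: select{err: end, ok: X}}, data: select{done: recv[Unit].X, stop: select{stop: end, ok: end}}}, done: select{retry: select{err: select{ok: end, retry: X}, done: recv[Str].end}, ok: send[Str].send[Str].end}}

μX ↦ μX  (binder kept)
  offer{more,done} ↦ select{more,done}  (&→⊕)
    [more]
      offer{more,done,data} ↦ select{more,done,data}  (&→⊕)
        [more]
          recv[Bool] ↦ send[Bool]
            offer{retry,err,stop} ↦ select{retry,err,stop}  (&→⊕)
              [retry]
                end ↦ end
              [err]
                X ↦ X
              [stop]
                X ↦ X
        [done]
          select{more,stop} ↦ offer{more,stop}  (⊕→&)
            [more]
              send[Unit] ↦ recv[Unit]
                end ↦ end
            [stop]
              offer{err,ok} ↦ select{err,ok}  (&→⊕)
                [err]
                  end ↦ end
                [ok]
                  X ↦ X
        [data]
          offer{done,stop} ↦ select{done,stop}  (&→⊕)
            [done]
              send[Unit] ↦ recv[Unit]
                X ↦ X
            [stop]
              offer{stop,ok} ↦ select{stop,ok}  (&→⊕)
                [stop]
                  end ↦ end
                [ok]
                  end ↦ end
    [done]
      offer{retry,ok} ↦ select{retry,ok}  (&→⊕)
        [retry]
          offer{err,done} ↦ select{err,done}  (&→⊕)
            [err]
              offer{ok,retry} ↦ select{ok,retry}  (&→⊕)
                [ok]
                  end ↦ end
                [retry]
                  X ↦ X
            [done]
              send[Str] ↦ recv[Str]
                end ↦ end
        [ok]
          recv[Str] ↦ send[Str]
            recv[Str] ↦ send[Str]
              end ↦ end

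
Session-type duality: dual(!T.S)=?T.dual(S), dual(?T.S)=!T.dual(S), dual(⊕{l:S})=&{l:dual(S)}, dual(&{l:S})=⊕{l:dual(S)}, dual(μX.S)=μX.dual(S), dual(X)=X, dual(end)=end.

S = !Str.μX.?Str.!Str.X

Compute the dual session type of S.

!Str = ?Str
  μX = μX  (rec unchanged)
    ?Str = !Str
      !Str = ?Str
        X ↦ X

?Str.μX.!Str.?Str.X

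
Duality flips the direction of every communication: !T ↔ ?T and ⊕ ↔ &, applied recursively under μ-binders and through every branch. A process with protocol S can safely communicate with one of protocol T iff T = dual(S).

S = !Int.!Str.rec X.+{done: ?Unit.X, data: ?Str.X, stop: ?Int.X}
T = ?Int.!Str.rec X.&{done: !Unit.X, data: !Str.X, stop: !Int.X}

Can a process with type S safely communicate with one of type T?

NO

!Int ‖ ?Int  ✓
  !Str ‖ !Str  ✗ same direction on both sides — not dual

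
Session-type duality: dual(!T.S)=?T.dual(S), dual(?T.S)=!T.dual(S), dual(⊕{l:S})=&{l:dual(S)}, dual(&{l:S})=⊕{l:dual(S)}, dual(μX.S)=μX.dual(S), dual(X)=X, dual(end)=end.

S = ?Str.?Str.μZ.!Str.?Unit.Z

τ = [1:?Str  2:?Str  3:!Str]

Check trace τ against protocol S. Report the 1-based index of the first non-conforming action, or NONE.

step 1: ?Str  ✓  now at ?Str.μZ.…
step 2: ?Str  ✓  now at μZ.…
step 3: !Str  ✓  now at ?Unit.μZ.…
τ conforms to S (length 3)

NONE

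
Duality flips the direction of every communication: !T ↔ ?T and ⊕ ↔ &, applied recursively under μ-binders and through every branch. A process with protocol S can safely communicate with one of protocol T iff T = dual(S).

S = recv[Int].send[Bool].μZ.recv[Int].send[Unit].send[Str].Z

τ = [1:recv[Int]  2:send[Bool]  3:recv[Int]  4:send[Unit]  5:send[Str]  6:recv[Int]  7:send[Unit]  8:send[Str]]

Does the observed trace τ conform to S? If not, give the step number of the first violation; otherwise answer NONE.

step 1: recv[Int]  match  cont: send[Bool].μZ.…
step 2: send[Bool]  match  cont: μZ.…
step 3: recv[Int]  match  cont: send[Unit].send[Str].μZ.…
step 4: send[Unit]  match  cont: send[Str].μZ.…
step 5: send[Str]  match  cont: μZ.…
step 6: recv[Int]  match  cont: send[Unit].send[Str].μZ.…
step 7: send[Unit]  match  cont: send[Str].μZ.…
step 8: send[Str]  match  cont: μZ.…
trace exhausted — no violation

NONE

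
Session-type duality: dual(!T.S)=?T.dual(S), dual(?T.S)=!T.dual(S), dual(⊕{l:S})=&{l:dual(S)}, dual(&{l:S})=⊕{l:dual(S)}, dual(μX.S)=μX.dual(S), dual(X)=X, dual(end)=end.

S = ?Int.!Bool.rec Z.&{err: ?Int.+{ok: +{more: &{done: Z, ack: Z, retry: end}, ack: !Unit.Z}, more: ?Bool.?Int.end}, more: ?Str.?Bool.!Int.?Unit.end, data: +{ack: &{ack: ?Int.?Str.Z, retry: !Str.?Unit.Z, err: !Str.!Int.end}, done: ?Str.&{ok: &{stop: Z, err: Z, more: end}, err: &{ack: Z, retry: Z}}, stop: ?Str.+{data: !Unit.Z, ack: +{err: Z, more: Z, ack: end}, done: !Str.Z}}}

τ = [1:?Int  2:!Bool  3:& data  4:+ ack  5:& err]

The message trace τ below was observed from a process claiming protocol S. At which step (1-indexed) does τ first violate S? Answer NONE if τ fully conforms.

NONE

@1 ?Int  ok  state: !Bool.rec Z.…
@2 !Bool  ok  state: rec Z.…
@3 & data  ok  state: +{ack: &{ack: ?Int.?Str.rec Z.…, retry: !Str.?Unit.rec Z.…, err: !Str.!Int.end}, done: ?Str.&{ok: &{stop: rec Z.…, err: rec Z.…, more: end}, err: &{ack: rec Z.…, retry: rec Z.…}}, stop: ?Str.+{data: !Unit.rec Z.…, ack: +{err: rec Z.…, more: rec Z.…, ack: end}, done: !Str.rec Z.…}}
@4 + ack  ok  state: &{ack: ?Int.?Str.rec Z.…, retry: !Str.?Unit.rec Z.…, err: !Str.!Int.end}
@5 & err  ok  state: !Str.!Int.end
trace exhausted — no violation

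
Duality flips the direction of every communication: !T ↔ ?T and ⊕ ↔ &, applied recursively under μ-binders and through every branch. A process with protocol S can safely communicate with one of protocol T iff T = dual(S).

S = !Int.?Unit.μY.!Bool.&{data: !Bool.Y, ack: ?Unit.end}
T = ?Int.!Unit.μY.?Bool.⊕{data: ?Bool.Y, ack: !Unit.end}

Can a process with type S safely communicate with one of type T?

YES

!Int vs ?Int  match
  ?Unit vs !Unit  match
    μY vs μY  match (μ self-dual)
      !Bool vs ?Bool  match
        &{data,ack} vs ⊕{data,ack}  match labels match
          case data:
            !Bool vs ?Bool  match
              Y vs Y  match
          case ack:
            ?Unit vs !Unit  match
              end vs end  match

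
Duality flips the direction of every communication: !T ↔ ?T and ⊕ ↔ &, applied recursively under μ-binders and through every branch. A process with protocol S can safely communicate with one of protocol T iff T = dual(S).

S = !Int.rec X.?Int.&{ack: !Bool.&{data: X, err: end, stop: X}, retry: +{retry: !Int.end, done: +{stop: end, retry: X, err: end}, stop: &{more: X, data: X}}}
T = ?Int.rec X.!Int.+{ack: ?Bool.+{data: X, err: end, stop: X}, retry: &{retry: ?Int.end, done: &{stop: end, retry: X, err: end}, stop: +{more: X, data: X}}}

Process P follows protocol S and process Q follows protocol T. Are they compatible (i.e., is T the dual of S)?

!Int vs ?Int  match
  rec X vs rec X  match (binder kept)
    ?Int vs !Int  match
      &{ack,retry} vs +{ack,retry}  match labels match
        • ack:
          !Bool vs ?Bool  match
            &{data,err,stop} vs +{data,err,stop}  match labels match
              • data:
                X vs X  match
              • err:
                end vs end  match
              • stop:
                X vs X  match
        • retry:
          +{retry,done,stop} vs &{retry,done,stop}  match labels match
            • retry:
              !Int vs ?Int  match
                end vs end  match
            • done:
              +{stop,retry,err} vs &{stop,retry,err}  match labels match
                • stop:
                  end vs end  match
                • retry:
                  X vs X  match
                • err:
                  end vs end  match
            • stop:
              &{more,data} vs +{more,data}  match labels match
                • more:
                  X vs X  match
                • data:
                  X vs X  match

YES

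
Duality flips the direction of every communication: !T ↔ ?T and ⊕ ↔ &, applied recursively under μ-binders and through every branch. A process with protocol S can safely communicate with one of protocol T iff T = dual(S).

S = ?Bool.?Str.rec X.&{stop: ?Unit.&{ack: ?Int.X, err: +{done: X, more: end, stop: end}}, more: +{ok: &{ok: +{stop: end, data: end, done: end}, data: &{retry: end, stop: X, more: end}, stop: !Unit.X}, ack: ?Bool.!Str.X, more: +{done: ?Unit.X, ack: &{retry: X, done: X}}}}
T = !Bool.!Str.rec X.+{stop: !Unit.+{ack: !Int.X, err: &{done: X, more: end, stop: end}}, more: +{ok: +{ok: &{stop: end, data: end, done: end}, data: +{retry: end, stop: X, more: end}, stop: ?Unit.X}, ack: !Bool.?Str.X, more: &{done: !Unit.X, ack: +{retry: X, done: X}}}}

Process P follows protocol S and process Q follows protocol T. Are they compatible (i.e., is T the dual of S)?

?Bool ‖ !Bool  ok
  ?Str ‖ !Str  ok
    rec X ‖ rec X  ok (rec unchanged)
      &{stop,more} ‖ +{stop,more}  ok same labels
        • stop:
          ?Unit ‖ !Unit  ok
            &{ack,err} ‖ +{ack,err}  ok same labels
              • ack:
                ?Int ‖ !Int  ok
                  X ‖ X  ok
              • err:
                +{done,more,stop} ‖ &{done,more,stop}  ok same labels
                  • done:
                    X ‖ X  ok
                  • more:
                    end ‖ end  ok
                  • stop:
                    end ‖ end  ok
        • more:
          +{ok,ack,more} ‖ +{ok,ack,more}  ✗ choice polarity not flipped — not dual

NO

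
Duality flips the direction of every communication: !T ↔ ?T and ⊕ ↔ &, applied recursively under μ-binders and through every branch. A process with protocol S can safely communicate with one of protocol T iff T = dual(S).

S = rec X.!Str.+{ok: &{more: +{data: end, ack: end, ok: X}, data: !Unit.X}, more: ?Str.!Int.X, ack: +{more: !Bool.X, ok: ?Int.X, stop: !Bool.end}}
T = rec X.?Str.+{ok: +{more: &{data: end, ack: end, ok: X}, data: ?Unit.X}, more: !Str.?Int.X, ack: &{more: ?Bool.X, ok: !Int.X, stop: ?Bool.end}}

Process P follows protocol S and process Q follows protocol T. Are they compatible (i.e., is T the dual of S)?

NO

rec X ‖ rec X  match (rec unchanged)
  !Str ‖ ?Str  match
    +{ok,more,ack} ‖ +{ok,more,ack}  ✗ choice polarity not flipped — not dual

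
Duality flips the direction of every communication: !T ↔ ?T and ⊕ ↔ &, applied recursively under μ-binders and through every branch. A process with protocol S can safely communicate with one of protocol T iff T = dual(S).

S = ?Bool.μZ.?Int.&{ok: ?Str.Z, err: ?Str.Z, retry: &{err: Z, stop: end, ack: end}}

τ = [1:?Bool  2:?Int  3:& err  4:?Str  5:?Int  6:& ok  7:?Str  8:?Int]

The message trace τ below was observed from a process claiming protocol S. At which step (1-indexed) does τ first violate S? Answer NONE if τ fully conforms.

[1] ?Bool  ok  residual = μZ.…
[2] ?Int  ok  residual = &{ok: ?Str.μZ.…, err: ?Str.μZ.…, retry: &{err: μZ.…, stop: end, ack: end}}
[3] & err  ok  residual = ?Str.μZ.…
[4] ?Str  ok  residual = μZ.…
[5] ?Int  ok  residual = &{ok: ?Str.μZ.…, err: ?Str.μZ.…, retry: &{err: μZ.…, stop: end, ack: end}}
[6] & ok  ok  residual = ?Str.μZ.…
[7] ?Str  ok  residual = μZ.…
[8] ?Int  ok  residual = &{ok: ?Str.μZ.…, err: ?Str.μZ.…, retry: &{err: μZ.…, stop: end, ack: end}}
all 8 steps conform

NONE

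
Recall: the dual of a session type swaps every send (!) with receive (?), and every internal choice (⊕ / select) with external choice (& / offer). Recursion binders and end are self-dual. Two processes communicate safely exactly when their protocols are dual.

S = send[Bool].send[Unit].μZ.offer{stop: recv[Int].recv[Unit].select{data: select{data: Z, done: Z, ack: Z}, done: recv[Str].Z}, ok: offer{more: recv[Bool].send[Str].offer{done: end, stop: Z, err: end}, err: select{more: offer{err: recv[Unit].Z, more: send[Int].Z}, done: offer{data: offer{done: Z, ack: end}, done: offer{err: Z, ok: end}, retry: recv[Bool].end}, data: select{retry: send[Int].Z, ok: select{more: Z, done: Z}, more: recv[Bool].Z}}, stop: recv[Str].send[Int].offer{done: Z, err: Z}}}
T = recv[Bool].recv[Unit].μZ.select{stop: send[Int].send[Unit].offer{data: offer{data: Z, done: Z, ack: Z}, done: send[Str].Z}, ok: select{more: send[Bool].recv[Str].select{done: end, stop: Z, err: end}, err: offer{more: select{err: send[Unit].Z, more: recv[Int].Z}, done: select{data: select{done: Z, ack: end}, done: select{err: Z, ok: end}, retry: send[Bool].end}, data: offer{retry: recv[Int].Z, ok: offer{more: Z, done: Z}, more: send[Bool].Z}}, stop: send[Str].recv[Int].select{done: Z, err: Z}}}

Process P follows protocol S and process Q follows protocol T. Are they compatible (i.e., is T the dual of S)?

send[Bool] | recv[Bool]  match
  send[Unit] | recv[Unit]  match
    μZ | μZ  match (binder kept)
      offer{stop,ok} | select{stop,ok}  match same labels
        [stop]
          recv[Int] | send[Int]  match
            recv[Unit] | send[Unit]  match
              select{data,done} | offer{data,done}  match same labels
                [data]
                  select{data,done,ack} | offer{data,done,ack}  match same labels
                    [data]
                      Z | Z  match
                    [done]
                      Z | Z  match
                    [ack]
                      Z | Z  match
                [done]
                  recv[Str] | send[Str]  match
                    Z | Z  match
        [ok]
          offer{more,err,stop} | select{more,err,stop}  match same labels
            [more]
              recv[Bool] | send[Bool]  match
                send[Str] | recv[Str]  match
                  offer{done,stop,err} | select{done,stop,err}  match same labels
                    [done]
                      end | end  match
                    [stop]
                      Z | Z  match
                    [err]
                      end | end  match
            [err]
              select{more,done,data} | offer{more,done,data}  match same labels
                [more]
                  offer{err,more} | select{err,more}  match same labels
                    [err]
                      recv[Unit] | send[Unit]  match
                        Z | Z  match
                    [more]
                      send[Int] | recv[Int]  match
                        Z | Z  match
                [done]
                  offer{data,done,retry} | select{data,done,retry}  match same labels
                    [data]
                      offer{done,ack} | select{done,ack}  match same labels
                        [done]
                          Z | Z  match
                        [ack]
                          end | end  match
                    [done]
                      offer{err,ok} | select{err,ok}  match same labels
                        [err]
                          Z | Z  match
                        [ok]
                          end | end  match
                    [retry]
                      recv[Bool] | send[Bool]  match
                        end | end  match
                [data]
                  select{retry,ok,more} | offer{retry,ok,more}  match same labels
                    [retry]
                      send[Int] | recv[Int]  match
                        Z | Z  match
                    [ok]
                      select{more,done} | offer{more,done}  match same labels
                        [more]
                          Z | Z  match
                        [done]
                          Z | Z  match
                    [more]
                      recv[Bool] | send[Bool]  match
                        Z | Z  match
            [stop]
              recv[Str] | send[Str]  match
                send[Int] | recv[Int]  match
                  offer{done,err} | select{done,err}  match same labels
                    [done]
                      Z | Z  match
                    [err]
                      Z | Z  match

YES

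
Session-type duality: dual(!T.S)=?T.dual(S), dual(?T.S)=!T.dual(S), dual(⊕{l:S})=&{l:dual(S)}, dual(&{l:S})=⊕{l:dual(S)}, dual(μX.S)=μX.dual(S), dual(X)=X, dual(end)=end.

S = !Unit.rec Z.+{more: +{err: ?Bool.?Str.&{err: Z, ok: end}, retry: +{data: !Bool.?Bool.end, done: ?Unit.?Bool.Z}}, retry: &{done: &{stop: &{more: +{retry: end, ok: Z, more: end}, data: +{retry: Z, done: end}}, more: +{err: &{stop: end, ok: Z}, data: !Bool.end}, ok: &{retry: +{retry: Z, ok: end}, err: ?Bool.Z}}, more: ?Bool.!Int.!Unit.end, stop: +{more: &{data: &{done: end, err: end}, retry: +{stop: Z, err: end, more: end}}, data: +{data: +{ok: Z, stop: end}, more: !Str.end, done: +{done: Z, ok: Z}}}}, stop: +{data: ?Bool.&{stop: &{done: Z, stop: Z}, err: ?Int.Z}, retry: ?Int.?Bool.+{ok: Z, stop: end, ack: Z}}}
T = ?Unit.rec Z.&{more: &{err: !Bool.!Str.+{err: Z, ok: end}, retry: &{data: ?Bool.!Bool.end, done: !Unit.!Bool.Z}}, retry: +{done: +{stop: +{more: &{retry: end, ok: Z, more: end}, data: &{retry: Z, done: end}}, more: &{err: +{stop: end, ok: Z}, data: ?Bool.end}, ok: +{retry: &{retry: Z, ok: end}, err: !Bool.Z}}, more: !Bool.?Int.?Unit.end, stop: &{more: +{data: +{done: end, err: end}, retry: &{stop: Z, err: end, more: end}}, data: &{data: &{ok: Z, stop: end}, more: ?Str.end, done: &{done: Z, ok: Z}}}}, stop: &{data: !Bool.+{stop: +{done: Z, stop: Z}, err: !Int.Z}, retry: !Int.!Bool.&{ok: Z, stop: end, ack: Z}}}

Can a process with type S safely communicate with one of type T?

YES

!Unit | ?Unit  ✓
  rec Z | rec Z  ✓ (μ self-dual)
    +{more,retry,stop} | &{more,retry,stop}  ✓ label sets agree
      [more]
        +{err,retry} | &{err,retry}  ✓ label sets agree
          [err]
            ?Bool | !Bool  ✓
              ?Str | !Str  ✓
                &{err,ok} | +{err,ok}  ✓ label sets agree
                  [err]
                    Z | Z  ✓
                  [ok]
                    end | end  ✓
          [retry]
            +{data,done} | &{data,done}  ✓ label sets agree
              [data]
                !Bool | ?Bool  ✓
                  ?Bool | !Bool  ✓
                    end | end  ✓
              [done]
                ?Unit | !Unit  ✓
                  ?Bool | !Bool  ✓
                    Z | Z  ✓
      [retry]
        &{done,more,stop} | +{done,more,stop}  ✓ label sets agree
          [done]
            &{stop,more,ok} | +{stop,more,ok}  ✓ label sets agree
              [stop]
                &{more,data} | +{more,data}  ✓ label sets agree
                  [more]
                    +{retry,ok,more} | &{retry,ok,more}  ✓ label sets agree
                      [retry]
                        end | end  ✓
                      [ok]
                        Z | Z  ✓
                      [more]
                        end | end  ✓
                  [data]
                    +{retry,done} | &{retry,done}  ✓ label sets agree
                      [retry]
                        Z | Z  ✓
                      [done]
                        end | end  ✓
              [more]
                +{err,data} | &{err,data}  ✓ label sets agree
                  [err]
                    &{stop,ok} | +{stop,ok}  ✓ label sets agree
                      [stop]
                        end | end  ✓
                      [ok]
                        Z | Z  ✓
                  [data]
                    !Bool | ?Bool  ✓
                      end | end  ✓
              [ok]
                &{retry,err} | +{retry,err}  ✓ label sets agree
                  [retry]
                    +{retry,ok} | &{retry,ok}  ✓ label sets agree
                      [retry]
                        Z | Z  ✓
                      [ok]
                        end | end  ✓
                  [err]
                    ?Bool | !Bool  ✓
                      Z | Z  ✓
          [more]
            ?Bool | !Bool  ✓
              !Int | ?Int  ✓
                !Unit | ?Unit  ✓
                  end | end  ✓
          [stop]
            +{more,data} | &{more,data}  ✓ label sets agree
              [more]
                &{data,retry} | +{data,retry}  ✓ label sets agree
                  [data]
                    &{done,err} | +{done,err}  ✓ label sets agree
                      [done]
                        end | end  ✓
                      [err]
                        end | end  ✓
                  [retry]
                    +{stop,err,more} | &{stop,err,more}  ✓ label sets agree
                      [stop]
                        Z | Z  ✓
                      [err]
                        end | end  ✓
                      [more]
                        end | end  ✓
              [data]
                +{data,more,done} | &{data,more,done}  ✓ label sets agree
                  [data]
                    +{ok,stop} | &{ok,stop}  ✓ label sets agree
                      [ok]
                        Z | Z  ✓
                      [stop]
                        end | end  ✓
                  [more]
                    !Str | ?Str  ✓
                      end | end  ✓
                  [done]
                    +{done,ok} | &{done,ok}  ✓ label sets agree
                      [done]
                        Z | Z  ✓
                      [ok]
                        Z | Z  ✓
      [stop]
        +{data,retry} | &{data,retry}  ✓ label sets agree
          [data]
            ?Bool | !Bool  ✓
              &{stop,err} | +{stop,err}  ✓ label sets agree
                [stop]
                  &{done,stop} | +{done,stop}  ✓ label sets agree
                    [done]
                      Z | Z  ✓
                    [stop]
                      Z | Z  ✓
                [err]
                  ?Int | !Int  ✓
                    Z | Z  ✓
          [retry]
            ?Int | !Int  ✓
              ?Bool | !Bool  ✓
                +{ok,stop,ack} | &{ok,stop,ack}  ✓ label sets agree
                  [ok]
                    Z | Z  ✓
                  [stop]
                    end | end  ✓
                  [ack]
                    Z | Z  ✓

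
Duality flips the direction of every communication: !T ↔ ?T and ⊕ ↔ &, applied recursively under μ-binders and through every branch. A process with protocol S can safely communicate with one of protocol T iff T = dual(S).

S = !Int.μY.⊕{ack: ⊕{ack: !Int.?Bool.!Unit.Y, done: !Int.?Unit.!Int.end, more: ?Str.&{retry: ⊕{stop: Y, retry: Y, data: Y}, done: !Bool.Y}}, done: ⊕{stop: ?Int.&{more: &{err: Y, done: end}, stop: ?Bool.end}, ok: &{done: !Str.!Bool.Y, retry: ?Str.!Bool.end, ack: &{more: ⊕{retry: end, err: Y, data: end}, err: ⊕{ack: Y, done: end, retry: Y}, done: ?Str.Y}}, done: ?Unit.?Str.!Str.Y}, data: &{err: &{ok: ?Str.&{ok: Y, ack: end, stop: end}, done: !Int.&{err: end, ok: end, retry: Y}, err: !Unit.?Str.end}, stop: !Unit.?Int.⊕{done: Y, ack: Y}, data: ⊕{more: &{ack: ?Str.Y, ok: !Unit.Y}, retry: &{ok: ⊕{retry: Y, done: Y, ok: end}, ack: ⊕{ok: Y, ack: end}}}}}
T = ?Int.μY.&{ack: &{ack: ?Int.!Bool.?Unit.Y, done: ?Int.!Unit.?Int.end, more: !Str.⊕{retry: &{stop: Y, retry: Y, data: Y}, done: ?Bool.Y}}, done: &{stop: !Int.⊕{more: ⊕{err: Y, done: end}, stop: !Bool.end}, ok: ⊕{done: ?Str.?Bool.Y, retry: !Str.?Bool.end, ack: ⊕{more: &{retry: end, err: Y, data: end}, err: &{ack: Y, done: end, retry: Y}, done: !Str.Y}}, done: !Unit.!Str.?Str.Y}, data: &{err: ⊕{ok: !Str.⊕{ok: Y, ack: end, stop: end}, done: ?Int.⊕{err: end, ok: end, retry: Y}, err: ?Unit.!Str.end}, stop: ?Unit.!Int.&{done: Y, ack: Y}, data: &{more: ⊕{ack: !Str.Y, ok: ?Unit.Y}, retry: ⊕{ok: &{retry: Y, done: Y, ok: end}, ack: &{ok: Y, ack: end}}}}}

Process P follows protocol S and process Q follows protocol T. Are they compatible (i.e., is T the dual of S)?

NO

!Int | ?Int  ✓
  μY | μY  ✓ (rec unchanged)
    ⊕{ack,done,data} | &{ack,done,data}  ✓ labels match
      case ack:
        ⊕{ack,done,more} | &{ack,done,more}  ✓ labels match
          case ack:
            !Int | ?Int  ✓
              ?Bool | !Bool  ✓
                !Unit | ?Unit  ✓
                  Y | Y  ✓
          case done:
            !Int | ?Int  ✓
              ?Unit | !Unit  ✓
                !Int | ?Int  ✓
                  end | end  ✓
          case more:
            ?Str | !Str  ✓
              &{retry,done} | ⊕{retry,done}  ✓ labels match
                case retry:
                  ⊕{stop,retry,data} | &{stop,retry,data}  ✓ labels match
                    case stop:
                      Y | Y  ✓
                    case retry:
                      Y | Y  ✓
                    case data:
                      Y | Y  ✓
                case done:
                  !Bool | ?Bool  ✓
                    Y | Y  ✓
      case done:
        ⊕{stop,ok,done} | &{stop,ok,done}  ✓ labels match
          case stop:
            ?Int | !Int  ✓
              &{more,stop} | ⊕{more,stop}  ✓ labels match
                case more:
                  &{err,done} | ⊕{err,done}  ✓ labels match
                    case err:
                      Y | Y  ✓
                    case done:
                      end | end  ✓
                case stop:
                  ?Bool | !Bool  ✓
                    end | end  ✓
          case ok:
            &{done,retry,ack} | ⊕{done,retry,ack}  ✓ labels match
              case done:
                !Str | ?Str  ✓
                  !Bool | ?Bool  ✓
                    Y | Y  ✓
              case retry:
                ?Str | !Str  ✓
                  !Bool | ?Bool  ✓
                    end | end  ✓
              case ack:
                &{more,err,done} | ⊕{more,err,done}  ✓ labels match
                  case more:
                    ⊕{retry,err,data} | &{retry,err,data}  ✓ labels match
                      case retry:
                        end | end  ✓
                      case err:
                        Y | Y  ✓
                      case data:
                        end | end  ✓
                  case err:
                    ⊕{ack,done,retry} | &{ack,done,retry}  ✓ labels match
                      case ack:
                        Y | Y  ✓
                      case done:
                        end | end  ✓
                      case retry:
                        Y | Y  ✓
                  case done:
                    ?Str | !Str  ✓
                      Y | Y  ✓
          case done:
            ?Unit | !Unit  ✓
              ?Str | !Str  ✓
                !Str | ?Str  ✓
                  Y | Y  ✓
      case data:
        &{err,stop,data} | &{err,stop,data}  ✗ choice polarity not flipped — not dual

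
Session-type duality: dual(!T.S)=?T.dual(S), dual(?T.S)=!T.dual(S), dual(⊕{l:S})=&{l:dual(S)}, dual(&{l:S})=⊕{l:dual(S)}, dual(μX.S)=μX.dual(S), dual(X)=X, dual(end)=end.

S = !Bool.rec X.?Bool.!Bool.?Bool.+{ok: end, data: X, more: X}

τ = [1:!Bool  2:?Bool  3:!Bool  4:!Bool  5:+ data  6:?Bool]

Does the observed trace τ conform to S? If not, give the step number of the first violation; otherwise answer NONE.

4

@1 !Bool  ✓  cont: rec X.…
@2 ?Bool  ✓  cont: !Bool.?Bool.+{ok: end, data: rec X.…, more: rec X.…}
@3 !Bool  ✓  cont: ?Bool.+{ok: end, data: rec X.…, more: rec X.…}
@4 got !Bool, protocol expects ?Bool  ✗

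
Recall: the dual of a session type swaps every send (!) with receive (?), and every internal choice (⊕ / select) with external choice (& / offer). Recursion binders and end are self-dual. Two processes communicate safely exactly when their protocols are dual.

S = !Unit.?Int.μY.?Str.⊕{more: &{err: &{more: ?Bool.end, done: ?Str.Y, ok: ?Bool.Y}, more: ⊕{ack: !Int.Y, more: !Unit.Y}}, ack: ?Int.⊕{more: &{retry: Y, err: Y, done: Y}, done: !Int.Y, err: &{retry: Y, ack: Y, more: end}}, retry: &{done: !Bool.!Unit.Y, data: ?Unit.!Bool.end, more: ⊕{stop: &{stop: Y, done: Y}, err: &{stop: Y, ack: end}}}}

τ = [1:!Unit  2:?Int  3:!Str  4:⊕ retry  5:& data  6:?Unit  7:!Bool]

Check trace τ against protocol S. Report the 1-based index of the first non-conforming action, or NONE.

3

@1 !Unit  ok  now at ?Int.μY.…
@2 ?Int  ok  now at μY.…
@3 got !Str, protocol expects ?Str  ✗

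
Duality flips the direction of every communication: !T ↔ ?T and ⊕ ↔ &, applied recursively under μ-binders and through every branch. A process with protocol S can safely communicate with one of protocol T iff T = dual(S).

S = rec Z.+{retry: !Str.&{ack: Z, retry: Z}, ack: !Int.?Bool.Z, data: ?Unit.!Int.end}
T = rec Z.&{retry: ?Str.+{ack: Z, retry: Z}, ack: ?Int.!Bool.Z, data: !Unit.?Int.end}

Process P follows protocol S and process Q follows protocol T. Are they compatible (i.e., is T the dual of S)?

rec Z ‖ rec Z  ✓ (rec unchanged)
  +{retry,ack,data} ‖ &{retry,ack,data}  ✓ label sets agree
    case retry:
      !Str ‖ ?Str  ✓
        &{ack,retry} ‖ +{ack,retry}  ✓ label sets agree
          case ack:
            Z ‖ Z  ✓
          case retry:
            Z ‖ Z  ✓
    case ack:
      !Int ‖ ?Int  ✓
        ?Bool ‖ !Bool  ✓
          Z ‖ Z  ✓
    case data:
      ?Unit ‖ !Unit  ✓
        !Int ‖ ?Int  ✓
          end ‖ end  ✓

YES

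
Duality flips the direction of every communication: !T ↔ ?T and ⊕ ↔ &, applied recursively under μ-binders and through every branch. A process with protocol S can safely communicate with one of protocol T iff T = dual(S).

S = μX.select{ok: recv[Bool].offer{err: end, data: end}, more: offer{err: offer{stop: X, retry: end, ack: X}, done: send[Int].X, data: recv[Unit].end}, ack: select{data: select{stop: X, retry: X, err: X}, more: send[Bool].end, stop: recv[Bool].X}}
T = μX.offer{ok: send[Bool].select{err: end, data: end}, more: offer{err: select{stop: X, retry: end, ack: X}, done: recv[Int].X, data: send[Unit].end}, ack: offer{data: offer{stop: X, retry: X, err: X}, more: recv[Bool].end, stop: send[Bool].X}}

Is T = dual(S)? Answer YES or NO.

μX ‖ μX  ok (μ self-dual)
  select{ok,more,ack} ‖ offer{ok,more,ack}  ok same labels
    [ok]
      recv[Bool] ‖ send[Bool]  ok
        offer{err,data} ‖ select{err,data}  ok same labels
          [err]
            end ‖ end  ok
          [data]
            end ‖ end  ok
    [more]
      offer{err,done,data} ‖ offer{err,done,data}  ✗ choice polarity not flipped — not dual

NO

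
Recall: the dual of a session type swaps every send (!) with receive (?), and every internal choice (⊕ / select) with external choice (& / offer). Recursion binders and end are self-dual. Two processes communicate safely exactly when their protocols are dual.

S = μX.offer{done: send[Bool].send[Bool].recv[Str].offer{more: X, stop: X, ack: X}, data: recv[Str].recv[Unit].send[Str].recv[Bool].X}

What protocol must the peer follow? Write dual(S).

μX → μX  (binder kept)
  offer{done,data} → select{done,data}  (&→⊕)
    • done:
      send[Bool] → recv[Bool]
        send[Bool] → recv[Bool]
          recv[Str] → send[Str]
            offer{more,stop,ack} → select{more,stop,ack}  (&→⊕)
              • more:
                X self-dual
              • stop:
                X self-dual
              • ack:
                X self-dual
    • data:
      recv[Str] → send[Str]
        recv[Unit] → send[Unit]
          send[Str] → recv[Str]
            recv[Bool] → send[Bool]
              X self-dual

μX.select{done: recv[Bool].recv[Bool].send[Str].select{more: X, stop: X, ack: X}, data: send[Str].send[Unit].recv[Str].send[Bool].X}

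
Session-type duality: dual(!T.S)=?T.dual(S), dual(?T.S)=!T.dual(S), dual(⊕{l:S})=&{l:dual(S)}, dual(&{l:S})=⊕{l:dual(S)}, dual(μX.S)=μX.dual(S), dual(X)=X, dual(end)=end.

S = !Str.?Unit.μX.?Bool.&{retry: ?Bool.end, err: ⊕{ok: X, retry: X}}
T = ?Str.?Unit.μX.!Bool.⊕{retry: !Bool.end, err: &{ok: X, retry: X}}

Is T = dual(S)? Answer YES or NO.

!Str ‖ ?Str  ok
  ?Unit ‖ ?Unit  ✗ same direction on both sides — not dual

NO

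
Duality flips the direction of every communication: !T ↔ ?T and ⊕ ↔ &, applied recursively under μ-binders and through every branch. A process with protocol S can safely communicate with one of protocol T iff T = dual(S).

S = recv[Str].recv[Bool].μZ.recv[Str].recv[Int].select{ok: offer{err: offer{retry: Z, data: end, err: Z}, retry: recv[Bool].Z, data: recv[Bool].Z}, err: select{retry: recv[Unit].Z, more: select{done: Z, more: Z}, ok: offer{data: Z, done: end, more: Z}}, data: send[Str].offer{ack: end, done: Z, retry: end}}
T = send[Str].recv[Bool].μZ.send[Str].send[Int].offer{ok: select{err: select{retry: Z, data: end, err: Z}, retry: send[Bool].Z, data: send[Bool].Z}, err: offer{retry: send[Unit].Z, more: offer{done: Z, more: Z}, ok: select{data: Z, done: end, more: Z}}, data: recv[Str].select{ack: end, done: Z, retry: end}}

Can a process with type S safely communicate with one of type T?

recv[Str] vs send[Str]  ✓
  recv[Bool] vs recv[Bool]  ✗ same direction on both sides — not dual

NO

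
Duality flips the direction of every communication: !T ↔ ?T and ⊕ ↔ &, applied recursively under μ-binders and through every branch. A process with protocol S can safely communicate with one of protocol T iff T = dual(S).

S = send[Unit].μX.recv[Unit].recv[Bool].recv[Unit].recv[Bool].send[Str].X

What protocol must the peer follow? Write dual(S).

send[Unit] → recv[Unit]
  μX → μX  (binder kept)
    recv[Unit] → send[Unit]
      recv[Bool] → send[Bool]
        recv[Unit] → send[Unit]
          recv[Bool] → send[Bool]
            send[Str] → recv[Str]
              X self-dual

recv[Unit].μX.send[Unit].send[Bool].send[Unit].send[Bool].recv[Str].X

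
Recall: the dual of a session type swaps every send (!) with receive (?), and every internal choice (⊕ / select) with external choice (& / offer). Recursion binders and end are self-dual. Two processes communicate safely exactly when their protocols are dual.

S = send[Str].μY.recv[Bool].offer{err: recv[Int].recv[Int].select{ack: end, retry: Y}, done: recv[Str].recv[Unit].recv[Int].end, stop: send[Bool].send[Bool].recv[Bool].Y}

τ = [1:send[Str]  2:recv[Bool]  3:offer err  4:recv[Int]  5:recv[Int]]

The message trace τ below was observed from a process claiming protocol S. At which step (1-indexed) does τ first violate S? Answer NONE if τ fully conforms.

NONE

[1] send[Str]  ✓  now at μY.…
[2] recv[Bool]  ✓  now at offer{err: recv[Int].recv[Int].select{ack: end, retry: μY.…}, done: recv[Str].recv[Unit].recv[Int].end, stop: send[Bool].send[Bool].recv[Bool].μY.…}
[3] offer err  ✓  now at recv[Int].recv[Int].select{ack: end, retry: μY.…}
[4] recv[Int]  ✓  now at recv[Int].select{ack: end, retry: μY.…}
[5] recv[Int]  ✓  now at select{ack: end, retry: μY.…}
all 5 steps conform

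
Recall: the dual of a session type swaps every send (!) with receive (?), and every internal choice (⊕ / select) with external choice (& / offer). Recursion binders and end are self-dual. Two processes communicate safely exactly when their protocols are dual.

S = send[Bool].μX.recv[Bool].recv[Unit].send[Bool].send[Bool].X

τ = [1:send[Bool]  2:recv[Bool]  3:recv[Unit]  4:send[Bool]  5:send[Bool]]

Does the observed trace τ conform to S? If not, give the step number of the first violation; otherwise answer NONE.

NONE

step 1: send[Bool]  ✓  now at μX.…
step 2: recv[Bool]  ✓  now at recv[Unit].send[Bool].send[Bool].μX.…
step 3: recv[Unit]  ✓  now at send[Bool].send[Bool].μX.…
step 4: send[Bool]  ✓  now at send[Bool].μX.…
step 5: send[Bool]  ✓  now at μX.…
trace exhausted — no violation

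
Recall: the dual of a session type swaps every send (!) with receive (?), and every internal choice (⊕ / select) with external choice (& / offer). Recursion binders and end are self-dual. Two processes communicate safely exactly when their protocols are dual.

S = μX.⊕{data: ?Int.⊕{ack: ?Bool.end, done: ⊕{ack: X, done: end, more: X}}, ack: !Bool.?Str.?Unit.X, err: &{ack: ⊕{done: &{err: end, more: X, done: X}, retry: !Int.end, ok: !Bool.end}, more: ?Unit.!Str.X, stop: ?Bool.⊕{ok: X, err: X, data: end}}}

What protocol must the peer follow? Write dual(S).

μX = μX  (rec unchanged)
  ⊕{data,ack,err} = &{data,ack,err}  (internal→external)
    case data:
      ?Int = !Int
        ⊕{ack,done} = &{ack,done}  (internal→external)
          case ack:
            ?Bool = !Bool
              end self-dual
          case done:
            ⊕{ack,done,more} = &{ack,done,more}  (internal→external)
              case ack:
                X self-dual
              case done:
                end self-dual
              case more:
                X self-dual
    case ack:
      !Bool = ?Bool
        ?Str = !Str
          ?Unit = !Unit
            X self-dual
    case err:
      &{ack,more,stop} = ⊕{ack,more,stop}  (external→internal)
        case ack:
          ⊕{done,retry,ok} = &{done,retry,ok}  (internal→external)
            case done:
              &{err,more,done} = ⊕{err,more,done}  (external→internal)
                case err:
                  end self-dual
                case more:
                  X self-dual
                case done:
                  X self-dual
            case retry:
              !Int = ?Int
                end self-dual
            case ok:
              !Bool = ?Bool
                end self-dual
        case more:
          ?Unit = !Unit
            !Str = ?Str
              X self-dual
        case stop:
          ?Bool = !Bool
            ⊕{ok,err,data} = &{ok,err,data}  (internal→external)
              case ok:
                X self-dual
              case err:
                X self-dual
              case data:
                end self-dual

μX.&{data: !Int.&{ack: !Bool.end, done: &{ack: X, done: end, more: X}}, ack: ?Bool.!Str.!Unit.X, err: ⊕{ack: &{done: ⊕{err: end, more: X, done: X}, retry: ?Int.end, ok: ?Bool.end}, more: !Unit.?Str.X, stop: !Bool.&{ok: X, err: X, data: end}}}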